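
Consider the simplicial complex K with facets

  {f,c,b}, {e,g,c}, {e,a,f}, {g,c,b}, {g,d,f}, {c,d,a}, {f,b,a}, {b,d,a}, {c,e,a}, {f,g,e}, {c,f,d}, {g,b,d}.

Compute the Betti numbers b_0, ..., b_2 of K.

We work with the vertex ordering a < b < c < d < e < f < g. The simplices of K, each written with vertices in increasing order, are:

  0-simplices (7): a, b, c, d, e, f, g
  1-simplices (18): ab, ac, ad, ae, af, bc, bd, bf, bg, cd, ce, cf, cg, df, dg, ef, eg, fg
  2-simplices (12): abd, abf, acd, ace, aef, bcf, bcg, bdg, cdf, ceg, dfg, efg

giving chain groups C_0 ≅ Z^7, C_1 ≅ Z^18, C_2 ≅ Z^12.

∂_1: C_1 → C_0 sends each edge [p,q] (with p < q) to q − p.
As a 7×18 matrix over Z this has rank 6, with invariant factors (1,1,1,1,1,1).

∂_2: C_2 → C_1 maps a triangle to the signed sum of its edges. For instance
  ∂ace = ce − ae + ac,
  ∂dfg = fg − dg + df.
The resulting 18×12 matrix has rank 12, and its Smith normal form has invariant factors (1,1,1,1,1,1,1,1,1,1,1,2).

Computing H_k = (kernel of ∂_k) / (image of ∂_{k+1}):

  H_0: rank C_0 − rank ∂_1 = 7 − 6 = 1, and the invariant factors of ∂_1 are all 1, so H_0 ≅ Z.
  H_1: rank ker ∂_1 − rank ∂_2 = (18 − 6) − 12 = 0, and ∂_2 has invariant factor 2 > 1, so H_1 ≅ Z/2Z.
  H_2: rank ker ∂_2 − rank ∂_3 = (12 − 12) − 0 = 0, and there is no ∂_3, so H_2 ≅ 0.

As a check, the Euler characteristic is 7 − 18 + 12 = 1, which agrees with 1 − 0 + 0 = 1.
(K is a triangulation of the real projective plane RP^2.)

Hence the Betti numbers are b_0 = 1, b_1 = 0, b_2 = 0.

b_0 = 1, b_1 = 0, b_2 = 0.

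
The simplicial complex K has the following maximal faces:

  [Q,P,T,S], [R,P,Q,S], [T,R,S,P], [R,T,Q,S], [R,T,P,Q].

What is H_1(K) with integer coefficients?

Order the vertices as P < Q < R < S < T. Listing each simplex with vertices in this order, K has dimension 3 with simplices:

  0-simplices (5): P, Q, R, S, T
  1-simplices (10): PQ, PR, PS, PT, QR, QS, QT, RS, RT, ST
  2-simplices (10): PQR, PQS, PQT, PRS, PRT, PST, QRS, QRT, QST, RST
  3-simplices (5): PQRS, PQRT, PQST, PRST, QRST

so the chain groups are C_0 ≅ Z^5, C_1 ≅ Z^10, C_2 ≅ Z^10, C_3 ≅ Z^5.

∂_1: C_1 → C_0 is given by ∂[p,q] = [q] − [p].
As a 5×10 matrix over Z this has rank 4, with invariant factors (1,1,1,1).

∂_2: C_2 → C_1 maps a triangle to the signed sum of its edges. For instance
  ∂PRS = RS − PS + PR,
  ∂PRT = RT − PT + PR.
This gives a 10×10 integer matrix of rank 6; reducing to Smith normal form yields diagonal entries (1,1,1,1,1,1).

Boundary ∂_3: C_3 → C_2 sends each 3-simplex σ to the alternating sum Σ_i (−1)^i (σ with its i-th vertex removed). For instance
  ∂PQRT = QRT − PRT + PQT − PQR,
  ∂QRST = RST − QST + QRT − QRS.
The resulting 10×5 matrix has rank 4, and its Smith normal form has invariant factors (1,1,1,1).

Reading off H_k = ker ∂_k / im ∂_{k+1}:

  H_1: rank ker ∂_1 − rank ∂_2 = (10 − 4) − 6 = 0, and the invariant factors of ∂_2 are all 1, so H_1 = 0.

H_1 ≅ 0.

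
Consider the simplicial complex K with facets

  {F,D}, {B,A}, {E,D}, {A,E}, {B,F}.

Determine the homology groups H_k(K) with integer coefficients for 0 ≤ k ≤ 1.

H_0 ≅ Z,  H_1 ≅ Z.

Fix the vertex order A < B < D < E < F and write every simplex with vertices in increasing order. Then dim K = 1 and the simplices of K are:

  0-simplices (5): A, B, D, E, F
  1-simplices (5): AB, AE, BF, DE, DF

Hence C_0 ≅ Z^5, C_1 ≅ Z^5.

Boundary ∂_1: C_1 → C_0 is given by ∂[p,q] = [q] − [p].
The resulting 5×5 matrix has rank 4, and its Smith normal form has invariant factors (1,1,1,1).

Computing H_k = (kernel of ∂_k) / (image of ∂_{k+1}):

  H_0: rank C_0 − rank ∂_1 = 5 − 4 = 1, and the invariant factors of ∂_1 are all 1, so H_0 = Z.
  H_1: rank ker ∂_1 − rank ∂_2 = (5 − 4) − 0 = 1, and there is no ∂_2, so H_1 = Z.

As a check, the Euler characteristic is 5 − 5 = 0, which agrees with 1 − 1 = 0.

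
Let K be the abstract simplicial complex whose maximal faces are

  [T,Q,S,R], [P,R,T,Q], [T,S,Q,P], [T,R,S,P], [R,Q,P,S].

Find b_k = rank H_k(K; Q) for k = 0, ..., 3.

Fix the vertex order P < Q < R < S < T and write every simplex with vertices in increasing order. Then dim K = 3 and the simplices of K are:

  0-simplices (5): P, Q, R, S, T
  1-simplices (10): PQ, PR, PS, PT, QR, QS, QT, RS, RT, ST
  2-simplices (10): PQR, PQS, PQT, PRS, PRT, PST, QRS, QRT, QST, RST
  3-simplices (5): PQRS, PQRT, PQST, PRST, QRST

so the chain groups are C_0 ≅ Z^5, C_1 ≅ Z^10, C_2 ≅ Z^10, C_3 ≅ Z^5.

The boundary map ∂_1: C_1 → C_0 maps an edge to its endpoints' difference, ∂[p,q] = q − p. For instance
  ∂RT = T − R.
As a 5×10 matrix over Z this has rank 4, with invariant factors (1,1,1,1).

Boundary ∂_2: C_2 → C_1 maps a triangle to the signed sum of its edges. For instance
  ∂QST = ST − QT + QS,
  ∂PRT = RT − PT + PR.
This gives a 10×10 integer matrix of rank 6; reducing to Smith normal form yields diagonal entries (1,1,1,1,1,1).

Boundary ∂_3: C_3 → C_2 sends each 3-simplex σ to the alternating sum Σ_i (−1)^i (σ with its i-th vertex removed). For instance
  ∂PQRS = QRS − PRS + PQS − PQR,
  ∂PQST = QST − PST + PQT − PQS.
The resulting 10×5 matrix has rank 4, and its Smith normal form has invariant factors (1,1,1,1).

Now H_k = ker ∂_k / im ∂_{k+1}, so:

  H_0: rank C_0 − rank ∂_1 = 5 − 4 = 1, and the invariant factors of ∂_1 are all 1, so H_0 ≅ Z.
  H_1: rank ker ∂_1 − rank ∂_2 = (10 − 4) − 6 = 0, and the invariant factors of ∂_2 are all 1, so H_1 ≅ 0.
  H_2: rank ker ∂_2 − rank ∂_3 = (10 − 6) − 4 = 0, and the invariant factors of ∂_3 are all 1, so H_2 ≅ 0.
  H_3: rank ker ∂_3 − rank ∂_4 = (5 − 4) − 0 = 1, and there is no ∂_4, so H_3 ≅ Z.

As a check, the Euler characteristic is 5 − 10 + 10 − 5 = 0, which agrees with 1 − 0 + 0 − 1 = 0.
(K is a triangulation of the 3-sphere S^3.)

Hence the Betti numbers are b_0 = 1, b_1 = 0, b_2 = 0, b_3 = 1.

b_0 = 1, b_1 = 0, b_2 = 0, b_3 = 1.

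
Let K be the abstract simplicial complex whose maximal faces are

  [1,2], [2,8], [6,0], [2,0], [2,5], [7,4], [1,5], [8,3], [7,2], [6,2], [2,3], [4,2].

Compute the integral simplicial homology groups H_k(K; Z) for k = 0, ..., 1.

H_0 ≅ Z,  H_1 ≅ Z^4.

Take the total order 0 < 1 < 2 < 3 < 4 < 5 < 6 < 7 < 8 on the vertex set. Then K (dimension 1) consists of the simplices:

  0-simplices (9): [0], [1], [2], [3], [4], [5], [6], [7], [8]
  1-simplices (12): [0,2], [0,6], [1,2], [1,5], [2,3], [2,4], [2,5], [2,6], [2,7], [2,8], [3,8], [4,7]

Hence C_0 ≅ Z^9, C_1 ≅ Z^12.

∂_1: C_1 → C_0 sends each edge [p,q] (with p < q) to q − p.
The 9×12 boundary matrix has rank 8 and Smith normal form diag(1,1,1,1,1,1,1,1).

Computing H_k = (kernel of ∂_k) / (image of ∂_{k+1}):

  H_0: rank C_0 − rank ∂_1 = 9 − 8 = 1, and the invariant factors of ∂_1 are all 1, so H_0 ≅ Z.
  H_1: rank ker ∂_1 − rank ∂_2 = (12 − 8) − 0 = 4, and there is no ∂_2, so H_1 ≅ Z^4.

As a check, the Euler characteristic is 9 − 12 = -3, which agrees with 1 − 4 = -3.
(K is a triangulation of a wedge of 4 circles.)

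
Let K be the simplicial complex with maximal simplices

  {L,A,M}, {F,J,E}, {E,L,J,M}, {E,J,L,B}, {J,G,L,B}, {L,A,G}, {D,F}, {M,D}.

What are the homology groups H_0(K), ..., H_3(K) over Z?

Fix the vertex order A < B < D < E < F < G < J < L < M and write every simplex with vertices in increasing order. Then dim K = 3 and the simplices of K are:

  0-simplices (9): A, B, D, E, F, G, J, L, M
  1-simplices (19): AG, AL, AM, BE, BG, BJ, BL, DF, DM, EF, EJ, EL, EM, FJ, GJ, GL, JL, JM, LM
  2-simplices (13): AGL, ALM, BEJ, BEL, BGJ, BGL, BJL, EFJ, EJL, EJM, ELM, GJL, JLM
  3-simplices (3): BEJL, BGJL, EJLM

Hence C_0 ≅ Z^9, C_1 ≅ Z^19, C_2 ≅ Z^13, C_3 ≅ Z^3.

Boundary ∂_1: C_1 → C_0 sends each edge [p,q] (with p < q) to q − p. For instance
  ∂AL = L − A.
As a 9×19 matrix over Z this has rank 8, with invariant factors (1,1,1,1,1,1,1,1).

Boundary ∂_2: C_2 → C_1 maps a triangle to the signed sum of its edges. For instance
  ∂JLM = LM − JM + JL,
  ∂BEL = EL − BL + BE.
This gives a 19×13 integer matrix of rank 10; reducing to Smith normal form yields diagonal entries (1,1,1,1,1,1,1,1,1,1).

Boundary ∂_3: C_3 → C_2 sends each 3-simplex σ to the alternating sum Σ_i (−1)^i (σ with its i-th vertex removed). For instance
  ∂EJLM = JLM − ELM + EJM − EJL,
  ∂BEJL = EJL − BJL + BEL − BEJ.
The resulting 13×3 matrix has rank 3, and its Smith normal form has invariant factors (1,1,1).

Now H_k = ker ∂_k / im ∂_{k+1}, so:

  H_0: rank C_0 − rank ∂_1 = 9 − 8 = 1, and the invariant factors of ∂_1 are all 1, so H_0 ≅ Z.
  H_1: rank ker ∂_1 − rank ∂_2 = (19 − 8) − 10 = 1, and the invariant factors of ∂_2 are all 1, so H_1 ≅ Z.
  H_2: rank ker ∂_2 − rank ∂_3 = (13 − 10) − 3 = 0, and the invariant factors of ∂_3 are all 1, so H_2 ≅ 0.
  H_3: rank ker ∂_3 − rank ∂_4 = (3 − 3) − 0 = 0, and there is no ∂_4, so H_3 ≅ 0.

H_0 = Z,  H_1 = Z,  H_2 = 0,  H_3 = 0.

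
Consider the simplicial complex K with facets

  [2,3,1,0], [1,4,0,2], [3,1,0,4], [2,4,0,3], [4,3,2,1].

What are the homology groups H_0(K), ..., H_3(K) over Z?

K has 5 vertices, 10 edges, 10 triangles, 5 3-simplices.
rank ∂_0 = 0, rank ∂_1 = 4 ⇒ b_0 = 5 − 0 − 4 = 1; all invariant factors of ∂_1 are 1 so no torsion. So H_0 = Z.
rank ∂_1 = 4, rank ∂_2 = 6 ⇒ b_1 = 10 − 4 − 6 = 0; all invariant factors of ∂_2 are 1 so no torsion. So H_1 = 0.
rank ∂_2 = 6, rank ∂_3 = 4 ⇒ b_2 = 10 − 6 − 4 = 0; all invariant factors of ∂_3 are 1 so no torsion. So H_2 = 0.
rank ∂_3 = 4, rank ∂_4 = 0 ⇒ b_3 = 5 − 4 − 0 = 1. So H_3 = Z.

H_0 ≅ Z,  H_1 = 0,  H_2 = 0,  H_3 ≅ Z.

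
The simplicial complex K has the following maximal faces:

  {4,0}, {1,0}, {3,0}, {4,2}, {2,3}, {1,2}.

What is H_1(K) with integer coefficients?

We work with the vertex ordering 0 < 1 < 2 < 3 < 4. The simplices of K, each written with vertices in increasing order, are:

  0-simplices (5): [0], [1], [2], [3], [4]
  1-simplices (6): [0,1], [0,3], [0,4], [1,2], [2,3], [2,4]

Hence C_0 ≅ Z^5, C_1 ≅ Z^6.

∂_1: C_1 → C_0 maps an edge to its endpoints' difference, ∂[p,q] = q − p.
This gives a 5×6 integer matrix of rank 4; reducing to Smith normal form yields diagonal entries (1,1,1,1).

Computing H_k = (kernel of ∂_k) / (image of ∂_{k+1}):

  H_1: rank ker ∂_1 − rank ∂_2 = (6 − 4) − 0 = 2, and there is no ∂_2, so H_1 ≅ Z^2.

H_1 ≅ Z^2.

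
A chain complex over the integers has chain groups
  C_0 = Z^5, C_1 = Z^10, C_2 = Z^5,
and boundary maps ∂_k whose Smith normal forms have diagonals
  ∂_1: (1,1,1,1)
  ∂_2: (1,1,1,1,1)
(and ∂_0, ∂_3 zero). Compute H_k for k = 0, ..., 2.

H_0 = Z,  H_1 = Z,  H_2 = 0.

H_0: b_0 = 5 − 0 − 4 = 1; torsion from ∂_1 factors > 1: none. So H_0 = Z.
H_1: b_1 = 10 − 4 − 5 = 1; torsion from ∂_2 factors > 1: none. So H_1 = Z.
H_2: b_2 = 5 − 5 − 0 = 0; torsion from ∂_3 factors > 1: none. So H_2 = 0.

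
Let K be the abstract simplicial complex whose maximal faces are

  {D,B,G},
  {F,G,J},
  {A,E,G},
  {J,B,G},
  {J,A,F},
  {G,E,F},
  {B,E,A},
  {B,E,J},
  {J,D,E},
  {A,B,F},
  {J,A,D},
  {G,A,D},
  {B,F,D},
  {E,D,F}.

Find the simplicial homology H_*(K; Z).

H_0 = Z,  H_1 = Z^2,  H_2 = Z.

Fix the vertex order A < B < D < E < F < G < J and write every simplex with vertices in increasing order. Then dim K = 2 and the simplices of K are:

  0-simplices (7): A, B, D, E, F, G, J
  1-simplices (21): AB, AD, AE, AF, AG, AJ, BD, BE, BF, BG, BJ, DE, DF, DG, DJ, EF, EG, EJ, FG, FJ, GJ
  2-simplices (14): ABE, ABF, ADG, ADJ, AEG, AFJ, BDF, BDG, BEJ, BGJ, DEF, DEJ, EFG, FGJ

giving chain groups C_0 ≅ Z^7, C_1 ≅ Z^21, C_2 ≅ Z^14.

Boundary ∂_1: C_1 → C_0 is given by ∂[p,q] = [q] − [p]. For instance
  ∂AJ = J − A.
As a 7×21 matrix over Z this has rank 6, with invariant factors (1,1,1,1,1,1).

Boundary ∂_2: C_2 → C_1 maps a triangle to the signed sum of its edges. For instance
  ∂BEJ = EJ − BJ + BE,
  ∂EFG = FG − EG + EF.
The resulting 21×14 matrix has rank 13, and its Smith normal form has invariant factors (1,1,1,1,1,1,1,1,1,1,1,1,1).

From H_k ≅ ker(∂_k) / im(∂_{k+1}) we obtain:

  H_0: rank C_0 − rank ∂_1 = 7 − 6 = 1, and the invariant factors of ∂_1 are all 1, so H_0 = Z.
  H_1: rank ker ∂_1 − rank ∂_2 = (21 − 6) − 13 = 2, and the invariant factors of ∂_2 are all 1, so H_1 = Z^2.
  H_2: rank ker ∂_2 − rank ∂_3 = (14 − 13) − 0 = 1, and there is no ∂_3, so H_2 = Z.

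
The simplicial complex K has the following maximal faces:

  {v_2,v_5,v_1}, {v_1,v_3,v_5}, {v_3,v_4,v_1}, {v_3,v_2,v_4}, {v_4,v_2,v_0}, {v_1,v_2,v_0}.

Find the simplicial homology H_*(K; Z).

Fix the vertex order v_0 < v_1 < v_2 < v_3 < v_4 < v_5 and write every simplex with vertices in increasing order. Then dim K = 2 and the simplices of K are:

  0-simplices (6): [v_0], [v_1], [v_2], [v_3], [v_4], [v_5]
  1-simplices (12): [v_0,v_1], [v_0,v_2], [v_0,v_4], [v_1,v_2], [v_1,v_3], [v_1,v_4], [v_1,v_5], [v_2,v_3], [v_2,v_4], [v_2,v_5], [v_3,v_4], [v_3,v_5]
  2-simplices (6): [v_0,v_1,v_2], [v_0,v_2,v_4], [v_1,v_2,v_5], [v_1,v_3,v_4], [v_1,v_3,v_5], [v_2,v_3,v_4]

giving chain groups C_0 ≅ Z^6, C_1 ≅ Z^12, C_2 ≅ Z^6.

∂_1: C_1 → C_0 is given by ∂[p,q] = [q] − [p].
As a 6×12 matrix over Z this has rank 5, with invariant factors (1,1,1,1,1).

Boundary ∂_2: C_2 → C_1 maps a triangle to the signed sum of its edges. For instance
  ∂[v_2,v_3,v_4] = [v_3,v_4] − [v_2,v_4] + [v_2,v_3],
  ∂[v_1,v_3,v_5] = [v_3,v_5] − [v_1,v_5] + [v_1,v_3].
As a 12×6 matrix over Z this has rank 6, with invariant factors (1,1,1,1,1,1).

Computing H_k = (kernel of ∂_k) / (image of ∂_{k+1}):

  H_0: rank C_0 − rank ∂_1 = 6 − 5 = 1, and the invariant factors of ∂_1 are all 1, so H_0 = Z.
  H_1: rank ker ∂_1 − rank ∂_2 = (12 − 5) − 6 = 1, and the invariant factors of ∂_2 are all 1, so H_1 = Z.
  H_2: rank ker ∂_2 − rank ∂_3 = (6 − 6) − 0 = 0, and there is no ∂_3, so H_2 = 0.

(K is a triangulation of the cylinder S^1 x I.)

H_0 = Z,  H_1 = Z,  H_2 = 0.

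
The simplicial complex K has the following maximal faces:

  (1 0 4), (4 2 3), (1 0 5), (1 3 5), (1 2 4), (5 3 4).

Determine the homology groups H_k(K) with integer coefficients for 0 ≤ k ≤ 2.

Order the vertices as 0 < 1 < 2 < 3 < 4 < 5. Listing each simplex with vertices in this order, K has dimension 2 with simplices:

  0-simplices (6): [0], [1], [2], [3], [4], [5]
  1-simplices (12): [0,1], [0,4], [0,5], [1,2], [1,3], [1,4], [1,5], [2,3], [2,4], [3,4], [3,5], [4,5]
  2-simplices (6): [0,1,4], [0,1,5], [1,2,4], [1,3,5], [2,3,4], [3,4,5]

giving chain groups C_0 ≅ Z^6, C_1 ≅ Z^12, C_2 ≅ Z^6.

∂_1: C_1 → C_0 maps an edge to its endpoints' difference, ∂[p,q] = q − p. For instance
  ∂[2,4] = [4] − [2].
This gives a 6×12 integer matrix of rank 5; reducing to Smith normal form yields diagonal entries (1,1,1,1,1).

The boundary map ∂_2: C_2 → C_1 maps a triangle to the signed sum of its edges. For instance
  ∂[1,2,4] = [2,4] − [1,4] + [1,2],
  ∂[1,3,5] = [3,5] − [1,5] + [1,3].
The resulting 12×6 matrix has rank 6, and its Smith normal form has invariant factors (1,1,1,1,1,1).

Now H_k = ker ∂_k / im ∂_{k+1}, so:

  H_0: rank C_0 − rank ∂_1 = 6 − 5 = 1, and the invariant factors of ∂_1 are all 1, so H_0 ≅ Z.
  H_1: rank ker ∂_1 − rank ∂_2 = (12 − 5) − 6 = 1, and the invariant factors of ∂_2 are all 1, so H_1 ≅ Z.
  H_2: rank ker ∂_2 − rank ∂_3 = (6 − 6) − 0 = 0, and there is no ∂_3, so H_2 ≅ 0.

As a check, the Euler characteristic is 6 − 12 + 6 = 0, which agrees with 1 − 1 + 0 = 0.
(K is a triangulation of the cylinder S^1 x I.)

H_0 = Z,  H_1 = Z,  H_2 = 0.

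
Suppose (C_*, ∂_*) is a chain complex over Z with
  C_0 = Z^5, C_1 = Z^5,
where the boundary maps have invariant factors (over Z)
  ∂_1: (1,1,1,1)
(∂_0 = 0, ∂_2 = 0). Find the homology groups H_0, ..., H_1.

H_0 = Z,  H_1 = Z.

H_0: b_0 = 5 − 0 − 4 = 1; torsion from ∂_1 factors > 1: none. So H_0 = Z.
H_1: b_1 = 5 − 4 − 0 = 1; torsion from ∂_2 factors > 1: none. So H_1 = Z.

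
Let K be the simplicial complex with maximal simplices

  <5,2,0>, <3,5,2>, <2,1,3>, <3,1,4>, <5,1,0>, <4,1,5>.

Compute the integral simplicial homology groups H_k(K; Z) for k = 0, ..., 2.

H_0 = Z,  H_1 = Z,  H_2 = 0.

K has 6 vertices, 12 edges, 6 triangles.
rank ∂_0 = 0, rank ∂_1 = 5 ⇒ b_0 = 6 − 0 − 5 = 1; all invariant factors of ∂_1 are 1 so no torsion. So H_0 = Z.
rank ∂_1 = 5, rank ∂_2 = 6 ⇒ b_1 = 12 − 5 − 6 = 1; all invariant factors of ∂_2 are 1 so no torsion. So H_1 = Z.
rank ∂_2 = 6, rank ∂_3 = 0 ⇒ b_2 = 6 − 6 − 0 = 0. So H_2 = 0.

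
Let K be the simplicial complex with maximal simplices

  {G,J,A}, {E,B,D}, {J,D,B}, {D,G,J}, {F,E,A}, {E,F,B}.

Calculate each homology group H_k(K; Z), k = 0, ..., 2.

H_0 = Z,  H_1 = Z,  H_2 = 0.

K has 7 vertices, 13 edges, 6 triangles.
rank ∂_0 = 0, rank ∂_1 = 6 ⇒ b_0 = 7 − 0 − 6 = 1; all invariant factors of ∂_1 are 1 so no torsion. So H_0 ≅ Z.
rank ∂_1 = 6, rank ∂_2 = 6 ⇒ b_1 = 13 − 6 − 6 = 1; all invariant factors of ∂_2 are 1 so no torsion. So H_1 ≅ Z.
rank ∂_2 = 6, rank ∂_3 = 0 ⇒ b_2 = 6 − 6 − 0 = 0. So H_2 ≅ 0.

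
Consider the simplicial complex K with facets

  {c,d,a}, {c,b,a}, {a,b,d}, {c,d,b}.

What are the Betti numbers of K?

K has 4 vertices, 6 edges, 4 triangles.
rank ∂_0 = 0, rank ∂_1 = 3 ⇒ b_0 = 4 − 0 − 3 = 1; all invariant factors of ∂_1 are 1 so no torsion. So H_0 = Z.
rank ∂_1 = 3, rank ∂_2 = 3 ⇒ b_1 = 6 − 3 − 3 = 0; all invariant factors of ∂_2 are 1 so no torsion. So H_1 = 0.
rank ∂_2 = 3, rank ∂_3 = 0 ⇒ b_2 = 4 − 3 − 0 = 1. So H_2 = Z.

b_0 = 1, b_1 = 0, b_2 = 1.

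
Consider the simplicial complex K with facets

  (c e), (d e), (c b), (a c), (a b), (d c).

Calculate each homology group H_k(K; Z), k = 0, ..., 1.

H_0 = Z,  H_1 = Z^2.

K has 5 vertices, 6 edges.
rank ∂_0 = 0, rank ∂_1 = 4 ⇒ b_0 = 5 − 0 − 4 = 1; all invariant factors of ∂_1 are 1 so no torsion. So H_0 ≅ Z.
rank ∂_1 = 4, rank ∂_2 = 0 ⇒ b_1 = 6 − 4 − 0 = 2. So H_1 ≅ Z^2.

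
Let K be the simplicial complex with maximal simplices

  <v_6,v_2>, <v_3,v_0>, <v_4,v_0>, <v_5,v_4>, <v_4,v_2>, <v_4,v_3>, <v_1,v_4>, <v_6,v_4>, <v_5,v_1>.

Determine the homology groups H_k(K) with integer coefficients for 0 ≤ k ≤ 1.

Order the vertices as v_0 < v_1 < v_2 < v_3 < v_4 < v_5 < v_6. Listing each simplex with vertices in this order, K has dimension 1 with simplices:

  0-simplices (7): [v_0], [v_1], [v_2], [v_3], [v_4], [v_5], [v_6]
  1-simplices (9): [v_0,v_3], [v_0,v_4], [v_1,v_4], [v_1,v_5], [v_2,v_4], [v_2,v_6], [v_3,v_4], [v_4,v_5], [v_4,v_6]

giving chain groups C_0 ≅ Z^7, C_1 ≅ Z^9.

The boundary map ∂_1: C_1 → C_0 maps an edge to its endpoints' difference, ∂[p,q] = q − p. For instance
  ∂[v_3,v_4] = [v_4] − [v_3].
The 7×9 boundary matrix has rank 6 and Smith normal form diag(1,1,1,1,1,1).

Now H_k = ker ∂_k / im ∂_{k+1}, so:

  H_0: rank C_0 − rank ∂_1 = 7 − 6 = 1, and the invariant factors of ∂_1 are all 1, so H_0 ≅ Z.
  H_1: rank ker ∂_1 − rank ∂_2 = (9 − 6) − 0 = 3, and there is no ∂_2, so H_1 ≅ Z^3.

H_0 ≅ Z,  H_1 ≅ Z^3.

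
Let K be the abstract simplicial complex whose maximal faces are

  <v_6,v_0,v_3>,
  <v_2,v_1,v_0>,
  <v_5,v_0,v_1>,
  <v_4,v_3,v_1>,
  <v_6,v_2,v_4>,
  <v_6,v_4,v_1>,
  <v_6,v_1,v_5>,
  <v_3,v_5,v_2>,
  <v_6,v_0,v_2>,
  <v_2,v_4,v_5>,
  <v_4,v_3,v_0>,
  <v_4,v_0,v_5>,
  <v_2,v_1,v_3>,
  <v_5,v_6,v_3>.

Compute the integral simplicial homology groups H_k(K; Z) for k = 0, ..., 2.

H_0 = Z,  H_1 = Z^2,  H_2 = Z.

Order the vertices as v_0 < v_1 < v_2 < v_3 < v_4 < v_5 < v_6. Listing each simplex with vertices in this order, K has dimension 2 with simplices:

  0-simplices (7): [v_0], [v_1], [v_2], [v_3], [v_4], [v_5], [v_6]
  1-simplices (21): (21 of them)
  2-simplices (14): (14 of them)

so the chain groups are C_0 ≅ Z^7, C_1 ≅ Z^21, C_2 ≅ Z^14.

The boundary map ∂_1: C_1 → C_0 is given by ∂[p,q] = [q] − [p]. For instance
  ∂[v_1,v_3] = [v_3] − [v_1].
The resulting 7×21 matrix has rank 6, and its Smith normal form has invariant factors (1,1,1,1,1,1).

The boundary map ∂_2: C_2 → C_1 acts by ∂[p,q,r] = [q,r] − [p,r] + [p,q]. For instance
  ∂[v_0,v_3,v_4] = [v_3,v_4] − [v_0,v_4] + [v_0,v_3],
  ∂[v_0,v_3,v_6] = [v_3,v_6] − [v_0,v_6] + [v_0,v_3].
As a 21×14 matrix over Z this has rank 13, with invariant factors (1,1,1,1,1,1,1,1,1,1,1,1,1).

Now H_k = ker ∂_k / im ∂_{k+1}, so:

  H_0: rank C_0 − rank ∂_1 = 7 − 6 = 1, and the invariant factors of ∂_1 are all 1, so H_0 ≅ Z.
  H_1: rank ker ∂_1 − rank ∂_2 = (21 − 6) − 13 = 2, and the invariant factors of ∂_2 are all 1, so H_1 ≅ Z^2.
  H_2: rank ker ∂_2 − rank ∂_3 = (14 − 13) − 0 = 1, and there is no ∂_3, so H_2 ≅ Z.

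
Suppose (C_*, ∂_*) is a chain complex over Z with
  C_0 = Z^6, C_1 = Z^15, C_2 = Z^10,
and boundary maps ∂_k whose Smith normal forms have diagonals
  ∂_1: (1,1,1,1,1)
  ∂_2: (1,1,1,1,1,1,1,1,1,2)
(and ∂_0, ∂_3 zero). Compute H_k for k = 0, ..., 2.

H_0: b_0 = 6 − 0 − 5 = 1; torsion from ∂_1 factors > 1: none. So H_0 = Z.
H_1: b_1 = 15 − 5 − 10 = 0; torsion from ∂_2 factors > 1: [2]. So H_1 = Z/2Z.
H_2: b_2 = 10 − 10 − 0 = 0; torsion from ∂_3 factors > 1: none. So H_2 = 0.

H_0 = Z,  H_1 = Z/2Z,  H_2 = 0.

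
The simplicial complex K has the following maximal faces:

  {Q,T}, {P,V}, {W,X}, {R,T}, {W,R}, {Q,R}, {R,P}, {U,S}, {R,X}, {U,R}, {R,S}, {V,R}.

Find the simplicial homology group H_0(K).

H_0 = Z.

We work with the vertex ordering P < Q < R < S < T < U < V < W < X. The simplices of K, each written with vertices in increasing order, are:

  0-simplices (9): P, Q, R, S, T, U, V, W, X
  1-simplices (12): PR, PV, QR, QT, RS, RT, RU, RV, RW, RX, SU, WX

so the chain groups are C_0 ≅ Z^9, C_1 ≅ Z^12.

Boundary ∂_1: C_1 → C_0 is given by ∂[p,q] = [q] − [p]. For instance
  ∂RT = T − R.
As a 9×12 matrix over Z this has rank 8, with invariant factors (1,1,1,1,1,1,1,1).

Computing H_k = (kernel of ∂_k) / (image of ∂_{k+1}):

  H_0: rank C_0 − rank ∂_1 = 9 − 8 = 1, and the invariant factors of ∂_1 are all 1, so H_0 = Z.

(K is a triangulation of a wedge of 4 circles.)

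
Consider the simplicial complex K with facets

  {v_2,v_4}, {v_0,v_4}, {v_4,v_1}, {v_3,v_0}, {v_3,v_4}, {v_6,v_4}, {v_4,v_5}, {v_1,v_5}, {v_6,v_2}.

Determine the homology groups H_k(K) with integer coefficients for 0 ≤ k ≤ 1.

We work with the vertex ordering v_0 < v_1 < v_2 < v_3 < v_4 < v_5 < v_6. The simplices of K, each written with vertices in increasing order, are:

  0-simplices (7): [v_0], [v_1], [v_2], [v_3], [v_4], [v_5], [v_6]
  1-simplices (9): [v_0,v_3], [v_0,v_4], [v_1,v_4], [v_1,v_5], [v_2,v_4], [v_2,v_6], [v_3,v_4], [v_4,v_5], [v_4,v_6]

Hence C_0 ≅ Z^7, C_1 ≅ Z^9.

Boundary ∂_1: C_1 → C_0 maps an edge to its endpoints' difference, ∂[p,q] = q − p.
The resulting 7×9 matrix has rank 6, and its Smith normal form has invariant factors (1,1,1,1,1,1).

Now H_k = ker ∂_k / im ∂_{k+1}, so:

  H_0: rank C_0 − rank ∂_1 = 7 − 6 = 1, and the invariant factors of ∂_1 are all 1, so H_0 = Z.
  H_1: rank ker ∂_1 − rank ∂_2 = (9 − 6) − 0 = 3, and there is no ∂_2, so H_1 = Z^3.

H_0 = Z,  H_1 = Z^3.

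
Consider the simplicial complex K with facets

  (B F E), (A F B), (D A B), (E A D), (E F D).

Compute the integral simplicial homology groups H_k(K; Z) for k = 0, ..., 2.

H_0 ≅ Z,  H_1 ≅ Z,  H_2 = 0.

We work with the vertex ordering A < B < D < E < F. The simplices of K, each written with vertices in increasing order, are:

  0-simplices (5): A, B, D, E, F
  1-simplices (10): AB, AD, AE, AF, BD, BE, BF, DE, DF, EF
  2-simplices (5): ABD, ABF, ADE, BEF, DEF

Hence C_0 ≅ Z^5, C_1 ≅ Z^10, C_2 ≅ Z^5.

The boundary map ∂_1: C_1 → C_0 is given by ∂[p,q] = [q] − [p].
The 5×10 boundary matrix has rank 4 and Smith normal form diag(1,1,1,1).

The boundary map ∂_2: C_2 → C_1 acts by ∂[p,q,r] = [q,r] − [p,r] + [p,q]. For instance
  ∂DEF = EF − DF + DE,
  ∂BEF = EF − BF + BE.
The resulting 10×5 matrix has rank 5, and its Smith normal form has invariant factors (1,1,1,1,1).

Reading off H_k = ker ∂_k / im ∂_{k+1}:

  H_0: rank C_0 − rank ∂_1 = 5 − 4 = 1, and the invariant factors of ∂_1 are all 1, so H_0 = Z.
  H_1: rank ker ∂_1 − rank ∂_2 = (10 − 4) − 5 = 1, and the invariant factors of ∂_2 are all 1, so H_1 = Z.
  H_2: rank ker ∂_2 − rank ∂_3 = (5 − 5) − 0 = 0, and there is no ∂_3, so H_2 = 0.

As a check, the Euler characteristic is 5 − 10 + 5 = 0, which agrees with 1 − 1 + 0 = 0.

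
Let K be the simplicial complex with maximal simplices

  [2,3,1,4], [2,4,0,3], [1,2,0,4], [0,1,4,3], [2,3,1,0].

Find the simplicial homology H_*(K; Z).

H_0 ≅ Z,  H_1 = 0,  H_2 = 0,  H_3 ≅ Z.

Fix the vertex order 0 < 1 < 2 < 3 < 4 and write every simplex with vertices in increasing order. Then dim K = 3 and the simplices of K are:

  0-simplices (5): [0], [1], [2], [3], [4]
  1-simplices (10): [0,1], [0,2], [0,3], [0,4], [1,2], [1,3], [1,4], [2,3], [2,4], [3,4]
  2-simplices (10): [0,1,2], [0,1,3], [0,1,4], [0,2,3], [0,2,4], [0,3,4], [1,2,3], [1,2,4], [1,3,4], [2,3,4]
  3-simplices (5): [0,1,2,3], [0,1,2,4], [0,1,3,4], [0,2,3,4], [1,2,3,4]

giving chain groups C_0 ≅ Z^5, C_1 ≅ Z^10, C_2 ≅ Z^10, C_3 ≅ Z^5.

∂_1: C_1 → C_0 is given by ∂[p,q] = [q] − [p].
This gives a 5×10 integer matrix of rank 4; reducing to Smith normal form yields diagonal entries (1,1,1,1).

∂_2: C_2 → C_1 maps a triangle to the signed sum of its edges. For instance
  ∂[0,1,2] = [1,2] − [0,2] + [0,1],
  ∂[0,1,4] = [1,4] − [0,4] + [0,1].
The resulting 10×10 matrix has rank 6, and its Smith normal form has invariant factors (1,1,1,1,1,1).

Boundary ∂_3: C_3 → C_2 sends each 3-simplex σ to the alternating sum Σ_i (−1)^i (σ with its i-th vertex removed). For instance
  ∂[0,1,3,4] = [1,3,4] − [0,3,4] + [0,1,4] − [0,1,3],
  ∂[0,2,3,4] = [2,3,4] − [0,3,4] + [0,2,4] − [0,2,3].
The 10×5 boundary matrix has rank 4 and Smith normal form diag(1,1,1,1).

Reading off H_k = ker ∂_k / im ∂_{k+1}:

  H_0: rank C_0 − rank ∂_1 = 5 − 4 = 1, and the invariant factors of ∂_1 are all 1, so H_0 ≅ Z.
  H_1: rank ker ∂_1 − rank ∂_2 = (10 − 4) − 6 = 0, and the invariant factors of ∂_2 are all 1, so H_1 ≅ 0.
  H_2: rank ker ∂_2 − rank ∂_3 = (10 − 6) − 4 = 0, and the invariant factors of ∂_3 are all 1, so H_2 ≅ 0.
  H_3: rank ker ∂_3 − rank ∂_4 = (5 − 4) − 0 = 1, and there is no ∂_4, so H_3 ≅ Z.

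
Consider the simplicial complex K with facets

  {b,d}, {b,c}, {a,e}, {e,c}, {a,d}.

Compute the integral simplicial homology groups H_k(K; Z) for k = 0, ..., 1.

H_0 ≅ Z,  H_1 ≅ Z.

Take the total order a < b < c < d < e on the vertex set. Then K (dimension 1) consists of the simplices:

  0-simplices (5): a, b, c, d, e
  1-simplices (5): ad, ae, bc, bd, ce

Hence C_0 ≅ Z^5, C_1 ≅ Z^5.

Boundary ∂_1: C_1 → C_0 is given by ∂[p,q] = [q] − [p]. For instance
  ∂bd = d − b.
The resulting 5×5 matrix has rank 4, and its Smith normal form has invariant factors (1,1,1,1).

Computing H_k = (kernel of ∂_k) / (image of ∂_{k+1}):

  H_0: rank C_0 − rank ∂_1 = 5 − 4 = 1, and the invariant factors of ∂_1 are all 1, so H_0 ≅ Z.
  H_1: rank ker ∂_1 − rank ∂_2 = (5 − 4) − 0 = 1, and there is no ∂_2, so H_1 ≅ Z.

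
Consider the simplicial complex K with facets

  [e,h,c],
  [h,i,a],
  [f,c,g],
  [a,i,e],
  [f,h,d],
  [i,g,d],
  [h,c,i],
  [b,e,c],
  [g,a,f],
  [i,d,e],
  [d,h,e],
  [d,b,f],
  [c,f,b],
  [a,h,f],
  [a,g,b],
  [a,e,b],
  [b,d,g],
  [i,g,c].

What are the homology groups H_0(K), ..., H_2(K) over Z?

K has 9 vertices, 27 edges, 18 triangles.
rank ∂_0 = 0, rank ∂_1 = 8 ⇒ b_0 = 9 − 0 − 8 = 1; all invariant factors of ∂_1 are 1 so no torsion. So H_0 ≅ Z.
rank ∂_1 = 8, rank ∂_2 = 18 ⇒ b_1 = 27 − 8 − 18 = 1; ∂_2 has invariant factor(s) [2] giving torsion. So H_1 ≅ Z × Z/2.
rank ∂_2 = 18, rank ∂_3 = 0 ⇒ b_2 = 18 − 18 − 0 = 0. So H_2 ≅ 0.

H_0 = Z,  H_1 = Z × Z/2,  H_2 = 0.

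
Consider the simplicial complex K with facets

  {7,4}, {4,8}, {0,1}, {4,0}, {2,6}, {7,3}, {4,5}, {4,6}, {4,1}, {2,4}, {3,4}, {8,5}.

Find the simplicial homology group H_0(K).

Fix the vertex order 0 < 1 < 2 < 3 < 4 < 5 < 6 < 7 < 8 and write every simplex with vertices in increasing order. Then dim K = 1 and the simplices of K are:

  0-simplices (9): [0], [1], [2], [3], [4], [5], [6], [7], [8]
  1-simplices (12): [0,1], [0,4], [1,4], [2,4], [2,6], [3,4], [3,7], [4,5], [4,6], [4,7], [4,8], [5,8]

giving chain groups C_0 ≅ Z^9, C_1 ≅ Z^12.

Boundary ∂_1: C_1 → C_0 maps an edge to its endpoints' difference, ∂[p,q] = q − p. For instance
  ∂[4,8] = [8] − [4].
The 9×12 boundary matrix has rank 8 and Smith normal form diag(1,1,1,1,1,1,1,1).

Reading off H_k = ker ∂_k / im ∂_{k+1}:

  H_0: rank C_0 − rank ∂_1 = 9 − 8 = 1, and the invariant factors of ∂_1 are all 1, so H_0 = Z.

(K is a triangulation of a wedge of 4 circles.)

H_0 = Z.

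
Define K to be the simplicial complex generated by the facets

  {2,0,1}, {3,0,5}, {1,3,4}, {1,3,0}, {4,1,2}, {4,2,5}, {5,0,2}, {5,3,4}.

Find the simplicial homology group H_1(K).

K has 6 vertices, 12 edges, 8 triangles.
rank ∂_1 = 5, rank ∂_2 = 7 ⇒ b_1 = 12 − 5 − 7 = 0; all invariant factors of ∂_2 are 1 so no torsion. So H_1 ≅ 0.

H_1 ≅ 0.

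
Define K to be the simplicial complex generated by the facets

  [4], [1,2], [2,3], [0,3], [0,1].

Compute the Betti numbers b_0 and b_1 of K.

We work with the vertex ordering 0 < 1 < 2 < 3 < 4. The simplices of K, each written with vertices in increasing order, are:

  0-simplices (5): [0], [1], [2], [3], [4]
  1-simplices (4): [0,1], [0,3], [1,2], [2,3]

so the chain groups are C_0 ≅ Z^5, C_1 ≅ Z^4.

∂_1: C_1 → C_0 sends each edge [p,q] (with p < q) to q − p.
The resulting 5×4 matrix has rank 3, and its Smith normal form has invariant factors (1,1,1).

Now H_k = ker ∂_k / im ∂_{k+1}, so:

  H_0: rank C_0 − rank ∂_1 = 5 − 3 = 2, and the invariant factors of ∂_1 are all 1, so H_0 ≅ Z^2.
  H_1: rank ker ∂_1 − rank ∂_2 = (4 − 3) − 0 = 1, and there is no ∂_2, so H_1 ≅ Z.

As a check, the Euler characteristic is 5 − 4 = 1, which agrees with 2 − 1 = 1.

Hence the Betti numbers are b_0 = 2, b_1 = 1.

b_0 = 2, b_1 = 1.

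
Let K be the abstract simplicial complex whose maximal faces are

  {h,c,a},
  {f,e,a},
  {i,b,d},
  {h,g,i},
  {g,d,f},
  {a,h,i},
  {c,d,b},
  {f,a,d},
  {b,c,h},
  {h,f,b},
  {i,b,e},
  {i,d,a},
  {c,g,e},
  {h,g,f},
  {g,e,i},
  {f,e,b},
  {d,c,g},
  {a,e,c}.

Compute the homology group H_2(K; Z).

H_2 ≅ Z.

Order the vertices as a < b < c < d < e < f < g < h < i. Listing each simplex with vertices in this order, K has dimension 2 with simplices:

  0-simplices (9): a, b, c, d, e, f, g, h, i
  1-simplices (27): ac, ad, ae, af, ah, ai, bc, bd, be, bf, bh, bi, cd, ce, cg, ch, df, dg, di, ef, eg, ei, fg, fh, gh, gi, hi
  2-simplices (18): ace, ach, adf, adi, aef, ahi, bcd, bch, bdi, bef, bei, bfh, cdg, ceg, dfg, egi, fgh, ghi

so the chain groups are C_0 ≅ Z^9, C_1 ≅ Z^27, C_2 ≅ Z^18.

The boundary map ∂_1: C_1 → C_0 is given by ∂[p,q] = [q] − [p].
This gives a 9×27 integer matrix of rank 8; reducing to Smith normal form yields diagonal entries (1,1,1,1,1,1,1,1).

Boundary ∂_2: C_2 → C_1 maps a triangle to the signed sum of its edges. For instance
  ∂ghi = hi − gi + gh,
  ∂egi = gi − ei + eg.
As a 27×18 matrix over Z this has rank 17, with invariant factors (1,1,1,1,1,1,1,1,1,1,1,1,1,1,1,1,1).

Reading off H_k = ker ∂_k / im ∂_{k+1}:

  H_2: rank ker ∂_2 − rank ∂_3 = (18 − 17) − 0 = 1, and there is no ∂_3, so H_2 = Z.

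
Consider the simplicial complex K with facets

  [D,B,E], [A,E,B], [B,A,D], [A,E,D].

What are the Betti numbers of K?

K has 4 vertices, 6 edges, 4 triangles.
rank ∂_0 = 0, rank ∂_1 = 3 ⇒ b_0 = 4 − 0 − 3 = 1; all invariant factors of ∂_1 are 1 so no torsion. So H_0 ≅ Z.
rank ∂_1 = 3, rank ∂_2 = 3 ⇒ b_1 = 6 − 3 − 3 = 0; all invariant factors of ∂_2 are 1 so no torsion. So H_1 ≅ 0.
rank ∂_2 = 3, rank ∂_3 = 0 ⇒ b_2 = 4 − 3 − 0 = 1. So H_2 ≅ Z.

b_0 = 1, b_1 = 0, b_2 = 1.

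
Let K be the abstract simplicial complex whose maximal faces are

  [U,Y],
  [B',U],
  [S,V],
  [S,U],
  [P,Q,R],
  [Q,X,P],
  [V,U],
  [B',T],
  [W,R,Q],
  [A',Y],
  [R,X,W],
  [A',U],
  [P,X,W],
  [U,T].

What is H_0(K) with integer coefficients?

Order the vertices as P < Q < R < S < T < U < V < W < X < Y < A' < B'. Listing each simplex with vertices in this order, K has dimension 2 with simplices:

  0-simplices (12): [P], [Q], [R], [S], [T], [U], [V], [W], [X], [Y], [A'], [B']
  1-simplices (19): [P,Q], [P,R], [P,W], [P,X], [Q,R], [Q,W], [Q,X], [R,W], [R,X], [S,U], [S,V], [T,U], [T,B'], [U,V], [U,Y], [U,A'], [U,B'], [W,X], [Y,A']
  2-simplices (5): [P,Q,R], [P,Q,X], [P,W,X], [Q,R,W], [R,W,X]

Hence C_0 ≅ Z^12, C_1 ≅ Z^19, C_2 ≅ Z^5.

The boundary map ∂_1: C_1 → C_0 maps an edge to its endpoints' difference, ∂[p,q] = q − p. For instance
  ∂[P,R] = [R] − [P].
As a 12×19 matrix over Z this has rank 10, with invariant factors (1,1,1,1,1,1,1,1,1,1).

Boundary ∂_2: C_2 → C_1 sends each 2-simplex [p,q,r] to [q,r] − [p,r] + [p,q]. For instance
  ∂[Q,R,W] = [R,W] − [Q,W] + [Q,R],
  ∂[P,Q,X] = [Q,X] − [P,X] + [P,Q].
As a 19×5 matrix over Z this has rank 5, with invariant factors (1,1,1,1,1).

Computing H_k = (kernel of ∂_k) / (image of ∂_{k+1}):

  H_0: rank C_0 − rank ∂_1 = 12 − 10 = 2, and the invariant factors of ∂_1 are all 1, so H_0 = Z^2.

H_0 = Z^2.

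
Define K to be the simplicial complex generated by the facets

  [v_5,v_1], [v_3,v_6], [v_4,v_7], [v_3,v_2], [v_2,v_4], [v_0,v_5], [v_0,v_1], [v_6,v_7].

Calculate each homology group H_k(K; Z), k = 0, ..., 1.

We work with the vertex ordering v_0 < v_1 < v_2 < v_3 < v_4 < v_5 < v_6 < v_7. The simplices of K, each written with vertices in increasing order, are:

  0-simplices (8): [v_0], [v_1], [v_2], [v_3], [v_4], [v_5], [v_6], [v_7]
  1-simplices (8): [v_0,v_1], [v_0,v_5], [v_1,v_5], [v_2,v_3], [v_2,v_4], [v_3,v_6], [v_4,v_7], [v_6,v_7]

giving chain groups C_0 ≅ Z^8, C_1 ≅ Z^8.

Boundary ∂_1: C_1 → C_0 sends each edge [p,q] (with p < q) to q − p. For instance
  ∂[v_0,v_1] = [v_1] − [v_0].
The resulting 8×8 matrix has rank 6, and its Smith normal form has invariant factors (1,1,1,1,1,1).

Computing H_k = (kernel of ∂_k) / (image of ∂_{k+1}):

  H_0: rank C_0 − rank ∂_1 = 8 − 6 = 2, and the invariant factors of ∂_1 are all 1, so H_0 = Z^2.
  H_1: rank ker ∂_1 − rank ∂_2 = (8 − 6) − 0 = 2, and there is no ∂_2, so H_1 = Z^2.

As a check, the Euler characteristic is 8 − 8 = 0, which agrees with 2 − 2 = 0.

H_0 ≅ Z^2,  H_1 ≅ Z^2.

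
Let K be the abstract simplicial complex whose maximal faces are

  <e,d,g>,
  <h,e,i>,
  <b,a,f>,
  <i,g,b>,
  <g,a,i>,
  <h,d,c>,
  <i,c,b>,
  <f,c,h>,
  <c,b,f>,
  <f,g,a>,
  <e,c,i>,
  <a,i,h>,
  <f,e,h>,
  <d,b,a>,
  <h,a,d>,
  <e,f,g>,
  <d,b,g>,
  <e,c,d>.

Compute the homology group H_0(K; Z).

H_0 ≅ Z.

Take the total order a < b < c < d < e < f < g < h < i on the vertex set. Then K (dimension 2) consists of the simplices:

  0-simplices (9): a, b, c, d, e, f, g, h, i
  1-simplices (27): ab, ad, af, ag, ah, ai, bc, bd, bf, bg, bi, cd, ce, cf, ch, ci, de, dg, dh, ef, eg, eh, ei, fg, fh, gi, hi
  2-simplices (18): abd, abf, adh, afg, agi, ahi, bcf, bci, bdg, bgi, cde, cdh, cei, cfh, deg, efg, efh, ehi

Hence C_0 ≅ Z^9, C_1 ≅ Z^27, C_2 ≅ Z^18.

Boundary ∂_1: C_1 → C_0 sends each edge [p,q] (with p < q) to q − p.
As a 9×27 matrix over Z this has rank 8, with invariant factors (1,1,1,1,1,1,1,1).

Boundary ∂_2: C_2 → C_1 sends each 2-simplex [p,q,r] to [q,r] − [p,r] + [p,q]. For instance
  ∂abd = bd − ad + ab,
  ∂cei = ei − ci + ce.
This gives a 27×18 integer matrix of rank 18; reducing to Smith normal form yields diagonal entries (1,1,1,1,1,1,1,1,1,1,1,1,1,1,1,1,1,2).

Computing H_k = (kernel of ∂_k) / (image of ∂_{k+1}):

  H_0: rank C_0 − rank ∂_1 = 9 − 8 = 1, and the invariant factors of ∂_1 are all 1, so H_0 ≅ Z.

(K is a triangulation of the Klein bottle.)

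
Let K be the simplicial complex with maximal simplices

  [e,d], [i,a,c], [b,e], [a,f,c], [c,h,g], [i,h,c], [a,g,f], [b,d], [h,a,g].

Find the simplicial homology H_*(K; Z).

H_0 = Z^2,  H_1 = Z^2,  H_2 = 0.

Order the vertices as a < b < c < d < e < f < g < h < i. Listing each simplex with vertices in this order, K has dimension 2 with simplices:

  0-simplices (9): a, b, c, d, e, f, g, h, i
  1-simplices (15): ac, af, ag, ah, ai, bd, be, cf, cg, ch, ci, de, fg, gh, hi
  2-simplices (6): acf, aci, afg, agh, cgh, chi

Hence C_0 ≅ Z^9, C_1 ≅ Z^15, C_2 ≅ Z^6.

Boundary ∂_1: C_1 → C_0 is given by ∂[p,q] = [q] − [p]. For instance
  ∂gh = h − g.
This gives a 9×15 integer matrix of rank 7; reducing to Smith normal form yields diagonal entries (1,1,1,1,1,1,1).

The boundary map ∂_2: C_2 → C_1 sends each 2-simplex [p,q,r] to [q,r] − [p,r] + [p,q]. For instance
  ∂acf = cf − af + ac,
  ∂agh = gh − ah + ag.
The 15×6 boundary matrix has rank 6 and Smith normal form diag(1,1,1,1,1,1).

Now H_k = ker ∂_k / im ∂_{k+1}, so:

  H_0: rank C_0 − rank ∂_1 = 9 − 7 = 2, and the invariant factors of ∂_1 are all 1, so H_0 = Z^2.
  H_1: rank ker ∂_1 − rank ∂_2 = (15 − 7) − 6 = 2, and the invariant factors of ∂_2 are all 1, so H_1 = Z^2.
  H_2: rank ker ∂_2 − rank ∂_3 = (6 − 6) − 0 = 0, and there is no ∂_3, so H_2 = 0.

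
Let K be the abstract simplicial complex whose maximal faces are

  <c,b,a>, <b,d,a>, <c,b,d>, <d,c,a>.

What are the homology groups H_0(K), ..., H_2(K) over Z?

Order the vertices as a < b < c < d. Listing each simplex with vertices in this order, K has dimension 2 with simplices:

  0-simplices (4): a, b, c, d
  1-simplices (6): ab, ac, ad, bc, bd, cd
  2-simplices (4): abc, abd, acd, bcd

giving chain groups C_0 ≅ Z^4, C_1 ≅ Z^6, C_2 ≅ Z^4.

Boundary ∂_1: C_1 → C_0 maps an edge to its endpoints' difference, ∂[p,q] = q − p.
The resulting 4×6 matrix has rank 3, and its Smith normal form has invariant factors (1,1,1).

Boundary ∂_2: C_2 → C_1 acts by ∂[p,q,r] = [q,r] − [p,r] + [p,q]. For instance
  ∂abd = bd − ad + ab,
  ∂bcd = cd − bd + bc.
The resulting 6×4 matrix has rank 3, and its Smith normal form has invariant factors (1,1,1).

Computing H_k = (kernel of ∂_k) / (image of ∂_{k+1}):

  H_0: rank C_0 − rank ∂_1 = 4 − 3 = 1, and the invariant factors of ∂_1 are all 1, so H_0 ≅ Z.
  H_1: rank ker ∂_1 − rank ∂_2 = (6 − 3) − 3 = 0, and the invariant factors of ∂_2 are all 1, so H_1 ≅ 0.
  H_2: rank ker ∂_2 − rank ∂_3 = (4 − 3) − 0 = 1, and there is no ∂_3, so H_2 ≅ Z.

H_0 = Z,  H_1 = 0,  H_2 = Z.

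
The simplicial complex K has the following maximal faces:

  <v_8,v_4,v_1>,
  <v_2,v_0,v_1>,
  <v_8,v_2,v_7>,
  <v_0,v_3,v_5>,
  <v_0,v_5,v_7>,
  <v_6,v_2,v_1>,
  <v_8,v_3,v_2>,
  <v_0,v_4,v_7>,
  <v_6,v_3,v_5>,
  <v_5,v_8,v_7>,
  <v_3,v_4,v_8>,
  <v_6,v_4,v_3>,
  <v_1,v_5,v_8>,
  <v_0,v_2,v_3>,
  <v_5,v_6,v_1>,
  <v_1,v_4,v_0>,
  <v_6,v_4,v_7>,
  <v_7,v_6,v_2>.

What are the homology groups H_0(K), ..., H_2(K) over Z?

H_0 ≅ Z,  H_1 ≅ Z^2,  H_2 ≅ Z.

K has 9 vertices, 27 edges, 18 triangles.
rank ∂_0 = 0, rank ∂_1 = 8 ⇒ b_0 = 9 − 0 − 8 = 1; all invariant factors of ∂_1 are 1 so no torsion. So H_0 = Z.
rank ∂_1 = 8, rank ∂_2 = 17 ⇒ b_1 = 27 − 8 − 17 = 2; all invariant factors of ∂_2 are 1 so no torsion. So H_1 = Z^2.
rank ∂_2 = 17, rank ∂_3 = 0 ⇒ b_2 = 18 − 17 − 0 = 1. So H_2 = Z.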